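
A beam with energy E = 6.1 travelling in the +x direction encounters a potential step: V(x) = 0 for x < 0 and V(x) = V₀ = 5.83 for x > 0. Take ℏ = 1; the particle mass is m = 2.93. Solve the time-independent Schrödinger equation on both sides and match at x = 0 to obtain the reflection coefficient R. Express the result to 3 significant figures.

The wavenumbers are k₁ = √(2mE)/ℏ = 5.979 on the left and k₂ = √(2m(E − V₀))/ℏ = 1.258 on the right.
Matching ψ and ψ′ at x = 0 gives r = (k₁ − k₂)/(k₁ + k₂), so R = r² = 0.4256 and T = 1 − R = 0.5744.

R = 0.426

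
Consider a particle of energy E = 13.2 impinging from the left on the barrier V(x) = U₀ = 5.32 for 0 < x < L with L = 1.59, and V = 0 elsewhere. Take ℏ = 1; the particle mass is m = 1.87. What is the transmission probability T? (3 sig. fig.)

E > U₀: inside the barrier k₂ = √(2m(E − U₀))/ℏ = 5.429, k₂L = 8.632.
Matching at both interfaces gives T⁻¹ = 1 + U₀² sin²(k₂L) / [4E(E − U₀)] = 1.035, hence T = 0.967.

T = 0.967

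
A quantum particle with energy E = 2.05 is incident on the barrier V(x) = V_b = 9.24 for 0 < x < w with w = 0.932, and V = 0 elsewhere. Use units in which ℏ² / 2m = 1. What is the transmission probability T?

T = 0.0185

E < V_b: inside the barrier ψ ∝ e^{±κx} with κ = √(2m(V_b − E))/ℏ = 2.681.
κw = 2.499, sinh(κw) = 6.045.
Matching ψ, ψ′ at both faces gives T = [1 + V_b² sinh²(κw) / (4E(V_b − E))]⁻¹ = 1/53.91 = 0.0185.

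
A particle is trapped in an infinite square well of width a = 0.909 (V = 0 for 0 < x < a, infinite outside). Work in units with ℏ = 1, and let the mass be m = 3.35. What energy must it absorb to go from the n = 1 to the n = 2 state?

ΔE = 5.35

E_n = n²π²ℏ²/(2ma²), so ΔE = (2² − 1²) π²ℏ²/(2ma²).
ΔE = 3 × π² / (2 × 3.35 × 0.909²) = 5.348.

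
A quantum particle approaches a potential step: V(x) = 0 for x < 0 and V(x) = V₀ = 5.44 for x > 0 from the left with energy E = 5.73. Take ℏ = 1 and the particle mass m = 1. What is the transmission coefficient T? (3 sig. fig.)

The wavenumbers are k₁ = √(2mE)/ℏ = 3.385 on the left and k₂ = √(2m(E − V₀))/ℏ = 0.7616 on the right.
Matching ψ and ψ′ at x = 0 gives r = (k₁ − k₂)/(k₁ + k₂), so R = r² = 0.4003 and T = 1 − R = 0.5997.

T = 0.600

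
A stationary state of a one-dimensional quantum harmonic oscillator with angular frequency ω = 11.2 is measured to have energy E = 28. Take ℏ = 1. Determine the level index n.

E_n = ℏω(n + ½) ⇒ n = E/(ℏω) − ½ = 28/11.2 − 0.5 = 2.000 → n = 2.

n = 2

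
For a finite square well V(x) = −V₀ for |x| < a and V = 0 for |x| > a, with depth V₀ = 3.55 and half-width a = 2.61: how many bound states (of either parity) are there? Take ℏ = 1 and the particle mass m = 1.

Define the well-strength parameter z₀ = (a/ℏ)√(2mV₀) = 2.61 × √(2·1·3.55) = 6.955.
A new bound state (alternating even/odd) appears each time z₀ passes a multiple of π/2, so N = ⌊2z₀/π⌋ + 1 = ⌊4.427⌋ + 1 = 5.

N = 5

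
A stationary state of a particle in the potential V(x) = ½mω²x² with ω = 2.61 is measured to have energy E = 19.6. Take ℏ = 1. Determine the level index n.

E_n = ℏω(n + ½) ⇒ n = E/(ℏω) − ½ = 19.6/2.61 − 0.5 = 7.010 → n = 7.

n = 7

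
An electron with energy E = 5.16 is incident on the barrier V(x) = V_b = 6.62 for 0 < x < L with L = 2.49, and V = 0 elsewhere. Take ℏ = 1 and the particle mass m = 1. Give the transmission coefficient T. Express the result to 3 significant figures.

T = 0.000554

E < V_b: inside the barrier ψ ∝ e^{±κx} with κ = √(2m(V_b − E))/ℏ = 1.709.
κL = 4.255, sinh(κL) = 35.22.
Matching ψ, ψ′ at both faces gives T = [1 + V_b² sinh²(κL) / (4E(V_b − E))]⁻¹ = 1/1805 = 0.000554.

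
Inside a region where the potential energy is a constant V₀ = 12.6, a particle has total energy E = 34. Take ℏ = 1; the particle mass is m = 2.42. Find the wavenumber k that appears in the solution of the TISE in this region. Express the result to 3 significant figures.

k = 10.2

With E > V₀ the solution is oscillatory, ψ ∝ e^{±ikx} with k = √(2m(E − V₀))/ℏ.
k = √(2 × 2.42 × 21.4) = 10.18.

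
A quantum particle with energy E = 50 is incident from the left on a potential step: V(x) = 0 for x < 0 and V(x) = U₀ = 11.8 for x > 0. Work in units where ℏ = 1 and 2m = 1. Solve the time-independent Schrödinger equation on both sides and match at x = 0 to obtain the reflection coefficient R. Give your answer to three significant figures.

On each side the TISE gives plane waves with k = √(2m(E − V))/ℏ: k₁ = √(2·½·50) = 7.071, k₂ = √(2·½·38.2) = 6.181.
Continuity of ψ and ψ′ at the step yields the reflection amplitude r = (k₁ − k₂)/(k₁ + k₂) = 0.06720; thus R = |r|² = 0.004515, T = 0.9955.

R = 0.00452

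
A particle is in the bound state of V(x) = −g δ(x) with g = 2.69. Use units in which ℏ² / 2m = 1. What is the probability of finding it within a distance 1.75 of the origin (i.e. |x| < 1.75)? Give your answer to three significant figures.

P = 0.991

The normalised bound state is ψ = √κ e^{−κ|x|} with κ = mg/ℏ² = 1.345.
P(|x| < d) = ∫_{−d}^{d} κ e^{−2κ|x|} dx = 1 − e^{−2κd} = 1 − e^{−4.708} = 0.9910.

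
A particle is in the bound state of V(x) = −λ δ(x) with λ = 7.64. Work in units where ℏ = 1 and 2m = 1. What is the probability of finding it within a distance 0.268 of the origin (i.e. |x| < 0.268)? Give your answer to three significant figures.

The normalised bound state is ψ = √κ e^{−κ|x|} with κ = mλ/ℏ² = 3.820.
P(|x| < d) = ∫_{−d}^{d} κ e^{−2κ|x|} dx = 1 − e^{−2κd} = 1 − e^{−2.048} = 0.8709.

P = 0.871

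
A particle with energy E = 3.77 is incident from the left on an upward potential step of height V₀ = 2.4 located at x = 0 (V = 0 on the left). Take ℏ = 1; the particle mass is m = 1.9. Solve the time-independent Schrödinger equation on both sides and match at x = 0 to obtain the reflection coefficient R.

On each side the TISE gives plane waves with k = √(2m(E − V))/ℏ: k₁ = √(2·1.9·3.77) = 3.785, k₂ = √(2·1.9·1.37) = 2.282.
Matching ψ and ψ′ at x = 0 gives r = (k₁ − k₂)/(k₁ + k₂), so R = r² = 0.06140 and T = 1 − R = 0.9386.

R = 0.0614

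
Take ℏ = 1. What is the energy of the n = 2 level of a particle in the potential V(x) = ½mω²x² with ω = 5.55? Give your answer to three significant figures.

The oscillator eigenvalues are E_n = ℏω(n + ½), so E_2 = 5.55 × 2.5 = 13.88.

E = 13.9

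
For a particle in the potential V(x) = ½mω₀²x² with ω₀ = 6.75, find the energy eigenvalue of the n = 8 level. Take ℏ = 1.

E = 57.4

Using E_n = (n + ½)ℏω₀: E_8 = 8.5 × 6.75 = 57.38.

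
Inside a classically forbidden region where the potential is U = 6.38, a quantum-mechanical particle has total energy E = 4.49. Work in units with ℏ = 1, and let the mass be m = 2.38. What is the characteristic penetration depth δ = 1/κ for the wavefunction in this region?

δ = 0.333

Since E < U the TISE in this region is ψ'' = κ²ψ with κ = √(2m(U − E))/ℏ.
κ = √(2 × 2.38 × 1.89) = 2.999. The penetration depth is δ = 1/κ = 0.333.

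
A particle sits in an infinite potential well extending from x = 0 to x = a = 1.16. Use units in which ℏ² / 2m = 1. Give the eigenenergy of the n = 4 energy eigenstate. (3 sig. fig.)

E = 117

The infinite-well eigenfunctions ψ_n = √(2/a) sin(nπx/a) vanish at both walls, giving E_n = n²π²ℏ²/(2ma²).
E_4 = 4² × π² / (2 × 0.5 × 1.16²) = 117.4.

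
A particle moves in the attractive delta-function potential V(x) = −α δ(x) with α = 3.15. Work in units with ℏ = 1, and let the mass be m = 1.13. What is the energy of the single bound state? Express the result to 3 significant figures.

E = -5.61

The bound state is ψ(x) = √κ e^{−κ|x|}. The derivative jump ψ'(0⁺) − ψ'(0⁻) = −(2mα/ℏ²)ψ(0) fixes κ = mα/ℏ² = 3.560.
Then E = −ℏ²κ²/(2m) = −mα²/(2ℏ²) = -5.606.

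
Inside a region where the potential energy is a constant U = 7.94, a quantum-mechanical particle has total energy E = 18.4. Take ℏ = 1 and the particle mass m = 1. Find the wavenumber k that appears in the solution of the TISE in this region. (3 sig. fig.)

k = 4.57

With E > U the solution is oscillatory, ψ ∝ e^{±ikx} with k = √(2m(E − U))/ℏ.
k = √(2 × 1 × 10.46) = 4.574.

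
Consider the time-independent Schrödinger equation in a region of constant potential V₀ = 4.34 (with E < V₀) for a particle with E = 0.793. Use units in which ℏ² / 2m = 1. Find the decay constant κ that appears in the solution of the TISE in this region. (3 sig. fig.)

κ = 1.88

Since E < V₀ the TISE in this region is ψ'' = κ²ψ with κ = √(2m(V₀ − E))/ℏ.
κ = √(2 × 0.5 × 3.547) = 1.883.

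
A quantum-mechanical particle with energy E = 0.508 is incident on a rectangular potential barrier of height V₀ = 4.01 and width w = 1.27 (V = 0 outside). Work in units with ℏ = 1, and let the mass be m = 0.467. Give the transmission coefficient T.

T = 0.0179

E < V₀: inside the barrier ψ ∝ e^{±κx} with κ = √(2m(V₀ − E))/ℏ = 1.809.
κw = 2.297, sinh(κw) = 4.921.
Matching ψ, ψ′ at both faces gives T = [1 + V₀² sinh²(κw) / (4E(V₀ − E))]⁻¹ = 1/55.73 = 0.0179.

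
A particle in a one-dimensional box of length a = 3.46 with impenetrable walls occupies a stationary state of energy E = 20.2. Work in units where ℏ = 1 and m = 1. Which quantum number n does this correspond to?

From E_n = n²π²ℏ²/(2ma²) invert to n = √(2ma²E)/(πℏ).
n = (3.46/π) × √(2 × 1 × 20.2) = 7.000 → n = 7.

n = 7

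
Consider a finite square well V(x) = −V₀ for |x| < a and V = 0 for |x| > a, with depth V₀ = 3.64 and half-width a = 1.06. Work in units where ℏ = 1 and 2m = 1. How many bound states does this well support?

N = 2

Define the well-strength parameter z₀ = (a/ℏ)√(2mV₀) = 1.06 × √(2·0.5·3.64) = 2.022.
A new bound state (alternating even/odd) appears each time z₀ passes a multiple of π/2, so N = ⌊2z₀/π⌋ + 1 = ⌊1.287⌋ + 1 = 2.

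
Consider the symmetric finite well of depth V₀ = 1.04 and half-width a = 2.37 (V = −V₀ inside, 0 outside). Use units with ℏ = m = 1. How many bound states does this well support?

N = 3

Define the well-strength parameter z₀ = (a/ℏ)√(2mV₀) = 2.37 × √(2·1·1.04) = 3.418.
The even/odd transcendental equations gain one root per π/2 in z₀, giving N = 1 + ⌊2z₀/π⌋ = 1 + ⌊2.176⌋ = 3.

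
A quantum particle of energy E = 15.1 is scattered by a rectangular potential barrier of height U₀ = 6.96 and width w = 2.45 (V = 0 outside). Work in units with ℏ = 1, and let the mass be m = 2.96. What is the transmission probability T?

Above the barrier the interior wavenumber is k₂ = √(2m(E − U₀))/ℏ = 6.942, giving phase k₂w = 17.01.
T = [1 + U₀² sin²(k₂w) / (4E(E − U₀))]⁻¹ = 1/1.091 = 0.916.

T = 0.916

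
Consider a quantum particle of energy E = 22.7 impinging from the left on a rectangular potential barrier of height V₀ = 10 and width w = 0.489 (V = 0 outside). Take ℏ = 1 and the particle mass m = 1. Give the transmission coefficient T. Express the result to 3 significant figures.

T = 0.967

E > V₀: inside the barrier k₂ = √(2m(E − V₀))/ℏ = 5.040, k₂w = 2.464.
T = [1 + V₀² sin²(k₂w) / (4E(E − V₀))]⁻¹ = 1/1.034 = 0.967.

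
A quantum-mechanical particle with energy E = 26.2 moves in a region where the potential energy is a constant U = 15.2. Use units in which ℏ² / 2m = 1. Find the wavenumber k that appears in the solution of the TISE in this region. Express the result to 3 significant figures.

With E > U the solution is oscillatory, ψ ∝ e^{±ikx} with k = √(2m(E − U))/ℏ.
k = √(2 × 0.5 × 11) = 3.317.

k = 3.32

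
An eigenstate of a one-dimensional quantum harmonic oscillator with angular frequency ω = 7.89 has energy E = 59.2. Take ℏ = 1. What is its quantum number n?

n = 7

E_n = ℏω(n + ½) ⇒ n = E/(ℏω) − ½ = 59.2/7.89 − 0.5 = 7.003 → n = 7.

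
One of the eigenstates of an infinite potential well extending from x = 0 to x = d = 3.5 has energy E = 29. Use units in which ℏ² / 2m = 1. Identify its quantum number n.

n = 6

For an infinite well E_n = n²π²ℏ²/(2md²), so n = (d/πℏ)√(2mE).
n = (3.5/π) × √(2 × 0.5 × 29) = 6.000 → n = 6.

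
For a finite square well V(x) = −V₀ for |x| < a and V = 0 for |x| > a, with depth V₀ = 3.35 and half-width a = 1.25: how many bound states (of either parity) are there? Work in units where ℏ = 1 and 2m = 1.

Define the well-strength parameter z₀ = (a/ℏ)√(2mV₀) = 1.25 × √(2·0.5·3.35) = 2.288.
A new bound state (alternating even/odd) appears each time z₀ passes a multiple of π/2, so N = ⌊2z₀/π⌋ + 1 = ⌊1.457⌋ + 1 = 2.

N = 2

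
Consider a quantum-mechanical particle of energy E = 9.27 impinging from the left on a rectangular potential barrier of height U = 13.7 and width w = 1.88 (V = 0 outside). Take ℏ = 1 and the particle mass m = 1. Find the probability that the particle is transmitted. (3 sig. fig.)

E < U: inside the barrier ψ ∝ e^{±κx} with κ = √(2m(U − E))/ℏ = 2.977.
κw = 5.596, sinh(κw) = 134.7.
Matching ψ, ψ′ at both faces gives T = [1 + U² sinh²(κw) / (4E(U − E))]⁻¹ = 1/20720 = 0.0000483.

T = 0.0000483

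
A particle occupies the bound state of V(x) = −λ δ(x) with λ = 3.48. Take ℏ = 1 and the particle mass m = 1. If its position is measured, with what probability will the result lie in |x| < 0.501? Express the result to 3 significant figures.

The normalised bound state is ψ = √κ e^{−κ|x|} with κ = mλ/ℏ² = 3.480.
P(|x| < d) = ∫_{−d}^{d} κ e^{−2κ|x|} dx = 1 − e^{−2κd} = 1 − e^{−3.487} = 0.9694.

P = 0.969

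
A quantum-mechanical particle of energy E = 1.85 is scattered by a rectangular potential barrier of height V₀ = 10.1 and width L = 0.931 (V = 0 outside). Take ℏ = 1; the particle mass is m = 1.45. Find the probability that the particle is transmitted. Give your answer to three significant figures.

T = 0.000265

E < V₀: inside the barrier ψ ∝ e^{±κx} with κ = √(2m(V₀ − E))/ℏ = 4.891.
κL = 4.554, sinh(κL) = 47.49.
Matching ψ, ψ′ at both faces gives T = [1 + V₀² sinh²(κL) / (4E(V₀ − E))]⁻¹ = 1/3770 = 0.000265.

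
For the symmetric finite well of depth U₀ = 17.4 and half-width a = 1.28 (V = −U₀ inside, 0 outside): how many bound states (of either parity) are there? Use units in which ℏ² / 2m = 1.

N = 4

The dimensionless depth is z₀ = a√(2mU₀)/ℏ = 1.28 × √(17.40) = 5.339.
A new bound state (alternating even/odd) appears each time z₀ passes a multiple of π/2, so N = ⌊2z₀/π⌋ + 1 = ⌊3.399⌋ + 1 = 4.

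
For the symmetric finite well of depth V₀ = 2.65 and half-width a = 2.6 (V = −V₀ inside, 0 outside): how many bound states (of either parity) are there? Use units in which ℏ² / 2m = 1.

Define the well-strength parameter z₀ = (a/ℏ)√(2mV₀) = 2.6 × √(2·0.5·2.65) = 4.232.
A new bound state (alternating even/odd) appears each time z₀ passes a multiple of π/2, so N = ⌊2z₀/π⌋ + 1 = ⌊2.694⌋ + 1 = 3.

N = 3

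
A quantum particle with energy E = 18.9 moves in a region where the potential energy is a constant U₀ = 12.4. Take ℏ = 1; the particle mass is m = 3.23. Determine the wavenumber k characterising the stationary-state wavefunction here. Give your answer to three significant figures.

With E > U₀ the solution is oscillatory, ψ ∝ e^{±ikx} with k = √(2m(E − U₀))/ℏ.
k = √(2 × 3.23 × 6.5) = 6.480.

k = 6.48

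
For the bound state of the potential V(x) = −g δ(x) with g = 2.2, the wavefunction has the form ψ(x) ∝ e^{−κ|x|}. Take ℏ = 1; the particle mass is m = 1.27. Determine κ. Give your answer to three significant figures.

Integrating the TISE across x = 0 gives the cusp condition ψ'(0⁺) − ψ'(0⁻) = −(2mg/ℏ²)ψ(0).
With ψ ∝ e^{−κ|x|} this yields −2κ = −2mg/ℏ², so κ = mg/ℏ² = 2.794.

κ = 2.79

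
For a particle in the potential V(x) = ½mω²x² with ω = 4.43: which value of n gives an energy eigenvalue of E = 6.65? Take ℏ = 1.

n = 1

Invert E_n = (n + ½)ℏω: n = E/ℏω − ½ = 1.001, so n = 1.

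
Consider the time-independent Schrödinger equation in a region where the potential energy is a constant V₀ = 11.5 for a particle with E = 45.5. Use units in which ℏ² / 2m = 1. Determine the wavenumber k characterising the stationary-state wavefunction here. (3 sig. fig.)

With E > V₀ the solution is oscillatory, ψ ∝ e^{±ikx} with k = √(2m(E − V₀))/ℏ.
k = √(2 × 0.5 × 34) = 5.831.

k = 5.83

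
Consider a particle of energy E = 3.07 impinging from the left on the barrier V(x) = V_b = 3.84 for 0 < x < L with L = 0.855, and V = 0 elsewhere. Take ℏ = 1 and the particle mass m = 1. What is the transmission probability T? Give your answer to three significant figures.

Since E < V_b the interior solution is evanescent with decay constant κ = √(2m(V_b − E))/ℏ = 1.241.
κL = 1.061, sinh(κL) = 1.272.
Matching ψ, ψ′ at both faces gives T = [1 + V_b² sinh²(κL) / (4E(V_b − E))]⁻¹ = 1/3.522 = 0.284.

T = 0.284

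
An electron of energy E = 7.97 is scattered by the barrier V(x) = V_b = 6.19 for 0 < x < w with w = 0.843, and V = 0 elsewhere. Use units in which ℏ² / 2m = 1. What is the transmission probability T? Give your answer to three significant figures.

T = 0.645

Above the barrier the interior wavenumber is k₂ = √(2m(E − V_b))/ℏ = 1.334, giving phase k₂w = 1.125.
Matching at both interfaces gives T⁻¹ = 1 + V_b² sin²(k₂w) / [4E(E − V_b)] = 1.550, hence T = 0.645.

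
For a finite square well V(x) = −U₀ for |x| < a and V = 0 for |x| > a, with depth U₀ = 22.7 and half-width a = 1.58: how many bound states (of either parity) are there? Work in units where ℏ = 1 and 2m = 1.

N = 5

The dimensionless depth is z₀ = a√(2mU₀)/ℏ = 1.58 × √(22.70) = 7.528.
The even/odd transcendental equations gain one root per π/2 in z₀, giving N = 1 + ⌊2z₀/π⌋ = 1 + ⌊4.792⌋ = 5.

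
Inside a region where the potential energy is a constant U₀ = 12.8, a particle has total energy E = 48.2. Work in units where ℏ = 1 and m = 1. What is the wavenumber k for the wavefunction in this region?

k = 8.41

With E > U₀ the solution is oscillatory, ψ ∝ e^{±ikx} with k = √(2m(E − U₀))/ℏ.
k = √(2 × 1 × 35.4) = 8.414.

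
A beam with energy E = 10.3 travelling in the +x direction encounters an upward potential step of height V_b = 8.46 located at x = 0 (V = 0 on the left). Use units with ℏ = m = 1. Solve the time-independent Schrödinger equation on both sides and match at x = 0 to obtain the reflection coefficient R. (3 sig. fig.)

On each side the TISE gives plane waves with k = √(2m(E − V))/ℏ: k₁ = √(2·1·10.3) = 4.539, k₂ = √(2·1·1.84) = 1.918.
Continuity of ψ and ψ′ at the step yields the reflection amplitude r = (k₁ − k₂)/(k₁ + k₂) = 0.4058; thus R = |r|² = 0.1647, T = 0.8353.

R = 0.165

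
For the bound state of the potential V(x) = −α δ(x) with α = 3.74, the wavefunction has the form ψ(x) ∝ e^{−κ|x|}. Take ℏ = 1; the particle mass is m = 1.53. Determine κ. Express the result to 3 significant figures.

Integrating the TISE across x = 0 gives the cusp condition ψ'(0⁺) − ψ'(0⁻) = −(2mα/ℏ²)ψ(0).
With ψ ∝ e^{−κ|x|} this yields −2κ = −2mα/ℏ², so κ = mα/ℏ² = 5.722.

κ = 5.72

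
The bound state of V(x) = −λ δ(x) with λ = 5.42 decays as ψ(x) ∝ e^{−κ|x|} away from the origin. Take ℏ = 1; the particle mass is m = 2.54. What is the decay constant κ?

κ = 13.8

Integrate −(ℏ²/2m)ψ'' − λδ(x)ψ = Eψ from −ε to +ε: the ψ'' term gives ψ'(0⁺) − ψ'(0⁻) and the δ term gives −(2mλ/ℏ²)ψ(0).
With ψ ∝ e^{−κ|x|} this yields −2κ = −2mλ/ℏ², so κ = mλ/ℏ² = 13.77.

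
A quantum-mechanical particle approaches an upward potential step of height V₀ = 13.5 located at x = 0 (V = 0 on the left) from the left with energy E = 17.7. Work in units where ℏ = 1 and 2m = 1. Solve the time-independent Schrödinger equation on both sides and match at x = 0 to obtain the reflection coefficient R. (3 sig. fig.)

R = 0.119

The wavenumbers are k₁ = √(2mE)/ℏ = 4.207 on the left and k₂ = √(2m(E − V₀))/ℏ = 2.049 on the right.
Matching ψ and ψ′ at x = 0 gives r = (k₁ − k₂)/(k₁ + k₂), so R = r² = 0.1189 and T = 1 − R = 0.8811.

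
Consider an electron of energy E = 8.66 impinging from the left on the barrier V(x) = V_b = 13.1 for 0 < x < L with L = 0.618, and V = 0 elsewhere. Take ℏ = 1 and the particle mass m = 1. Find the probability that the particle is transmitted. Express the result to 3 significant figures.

Since E < V_b the interior solution is evanescent with decay constant κ = √(2m(V_b − E))/ℏ = 2.980.
κL = 1.842, sinh(κL) = 3.074.
The exact tunnelling result is T⁻¹ = 1 + V_b² sinh²(κL) / [4E(V_b − E)] = 11.54, so T = 0.0866.

T = 0.0866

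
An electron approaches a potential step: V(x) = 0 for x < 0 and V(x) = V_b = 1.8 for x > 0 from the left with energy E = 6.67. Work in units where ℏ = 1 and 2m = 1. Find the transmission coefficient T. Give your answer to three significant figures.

The wavenumbers are k₁ = √(2mE)/ℏ = 2.583 on the left and k₂ = √(2m(E − V_b))/ℏ = 2.207 on the right.
Matching ψ and ψ′ at x = 0 gives r = (k₁ − k₂)/(k₁ + k₂), so R = r² = 0.006158 and T = 1 − R = 0.9938.

T = 0.994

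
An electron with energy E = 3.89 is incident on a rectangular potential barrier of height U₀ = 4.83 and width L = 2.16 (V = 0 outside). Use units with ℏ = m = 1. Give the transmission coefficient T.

T = 0.00670

Since E < U₀ the interior solution is evanescent with decay constant κ = √(2m(U₀ − E))/ℏ = 1.371.
κL = 2.962, sinh(κL) = 9.639.
The exact tunnelling result is T⁻¹ = 1 + U₀² sinh²(κL) / [4E(U₀ − E)] = 149.2, so T = 0.00670.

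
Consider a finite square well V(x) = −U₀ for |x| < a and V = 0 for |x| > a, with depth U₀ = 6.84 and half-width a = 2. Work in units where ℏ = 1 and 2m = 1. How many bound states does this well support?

N = 4

The dimensionless depth is z₀ = a√(2mU₀)/ℏ = 2 × √(6.840) = 5.231.
The even/odd transcendental equations gain one root per π/2 in z₀, giving N = 1 + ⌊2z₀/π⌋ = 1 + ⌊3.330⌋ = 4.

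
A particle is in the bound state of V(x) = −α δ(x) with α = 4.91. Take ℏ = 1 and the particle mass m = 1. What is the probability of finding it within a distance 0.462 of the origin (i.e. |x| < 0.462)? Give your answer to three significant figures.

The normalised bound state is ψ = √κ e^{−κ|x|} with κ = mα/ℏ² = 4.910.
P(|x| < d) = ∫_{−d}^{d} κ e^{−2κ|x|} dx = 1 − e^{−2κd} = 1 − e^{−4.537} = 0.9893.

P = 0.989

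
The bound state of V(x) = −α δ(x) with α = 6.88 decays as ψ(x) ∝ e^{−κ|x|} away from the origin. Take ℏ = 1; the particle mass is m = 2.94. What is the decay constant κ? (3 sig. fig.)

κ = 20.2

Integrate −(ℏ²/2m)ψ'' − αδ(x)ψ = Eψ from −ε to +ε: the ψ'' term gives ψ'(0⁺) − ψ'(0⁻) and the δ term gives −(2mα/ℏ²)ψ(0).
With ψ ∝ e^{−κ|x|} this yields −2κ = −2mα/ℏ², so κ = mα/ℏ² = 20.23.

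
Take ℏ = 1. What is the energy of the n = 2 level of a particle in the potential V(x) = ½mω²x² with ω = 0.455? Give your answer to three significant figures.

E = 1.14

The oscillator eigenvalues are E_n = ℏω(n + ½), so E_2 = 0.455 × 2.5 = 1.138.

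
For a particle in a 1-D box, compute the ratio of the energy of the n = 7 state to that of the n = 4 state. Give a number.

E_n = n²π²ℏ²/(2mL²) so the ratio is n₂²/n₁² = 49/16 = 3.0625.

3.0625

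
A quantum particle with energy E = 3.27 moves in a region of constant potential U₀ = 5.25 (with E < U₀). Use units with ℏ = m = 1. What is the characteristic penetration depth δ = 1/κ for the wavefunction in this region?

Since E < U₀ the TISE in this region is ψ'' = κ²ψ with κ = √(2m(U₀ − E))/ℏ.
κ = √(2 × 1 × 1.98) = 1.990. The penetration depth is δ = 1/κ = 0.503.

δ = 0.503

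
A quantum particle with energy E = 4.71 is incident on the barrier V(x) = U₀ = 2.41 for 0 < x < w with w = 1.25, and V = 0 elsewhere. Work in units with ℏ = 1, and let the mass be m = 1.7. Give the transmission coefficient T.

T = 0.984

E > U₀: inside the barrier k₂ = √(2m(E − U₀))/ℏ = 2.796, k₂w = 3.496.
Matching at both interfaces gives T⁻¹ = 1 + U₀² sin²(k₂w) / [4E(E − U₀)] = 1.016, hence T = 0.984.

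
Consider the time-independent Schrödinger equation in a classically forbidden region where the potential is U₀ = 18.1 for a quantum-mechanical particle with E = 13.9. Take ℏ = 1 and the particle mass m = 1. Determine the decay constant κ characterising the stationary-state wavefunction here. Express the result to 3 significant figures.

κ = 2.90

Since E < U₀ the TISE in this region is ψ'' = κ²ψ with κ = √(2m(U₀ − E))/ℏ.
κ = √(2 × 1 × 4.2) = 2.898.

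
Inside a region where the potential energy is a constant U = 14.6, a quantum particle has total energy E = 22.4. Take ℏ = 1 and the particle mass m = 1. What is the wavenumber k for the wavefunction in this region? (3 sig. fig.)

With E > U the solution is oscillatory, ψ ∝ e^{±ikx} with k = √(2m(E − U))/ℏ.
k = √(2 × 1 × 7.8) = 3.950.

k = 3.95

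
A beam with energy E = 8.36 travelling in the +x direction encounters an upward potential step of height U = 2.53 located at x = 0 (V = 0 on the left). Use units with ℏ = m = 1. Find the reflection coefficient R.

R = 0.00808

On each side the TISE gives plane waves with k = √(2m(E − V))/ℏ: k₁ = √(2·1·8.36) = 4.089, k₂ = √(2·1·5.83) = 3.415.
Matching ψ and ψ′ at x = 0 gives r = (k₁ − k₂)/(k₁ + k₂), so R = r² = 0.008076 and T = 1 − R = 0.9919.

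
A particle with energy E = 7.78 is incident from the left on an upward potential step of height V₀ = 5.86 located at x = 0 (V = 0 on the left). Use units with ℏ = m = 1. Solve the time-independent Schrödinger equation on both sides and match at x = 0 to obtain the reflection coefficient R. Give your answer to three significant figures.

On each side the TISE gives plane waves with k = √(2m(E − V))/ℏ: k₁ = √(2·1·7.78) = 3.945, k₂ = √(2·1·1.92) = 1.960.
Continuity of ψ and ψ′ at the step yields the reflection amplitude r = (k₁ − k₂)/(k₁ + k₂) = 0.3362; thus R = |r|² = 0.1130, T = 0.8870.

R = 0.113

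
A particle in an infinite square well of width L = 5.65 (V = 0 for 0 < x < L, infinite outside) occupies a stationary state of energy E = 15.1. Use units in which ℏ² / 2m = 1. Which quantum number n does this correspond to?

For an infinite well E_n = n²π²ℏ²/(2mL²), so n = (L/πℏ)√(2mE).
n = (5.65/π) × √(2 × 0.5 × 15.1) = 6.989 → n = 7.

n = 7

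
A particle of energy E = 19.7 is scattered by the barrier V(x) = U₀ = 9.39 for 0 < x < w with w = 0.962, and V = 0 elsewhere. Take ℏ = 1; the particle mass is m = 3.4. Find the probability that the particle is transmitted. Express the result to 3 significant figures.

Above the barrier the interior wavenumber is k₂ = √(2m(E − U₀))/ℏ = 8.373, giving phase k₂w = 8.055.
Matching at both interfaces gives T⁻¹ = 1 + U₀² sin²(k₂w) / [4E(E − U₀)] = 1.104, hence T = 0.906.

T = 0.906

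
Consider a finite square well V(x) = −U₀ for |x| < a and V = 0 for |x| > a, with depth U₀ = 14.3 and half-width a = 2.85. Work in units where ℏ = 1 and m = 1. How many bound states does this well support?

Define the well-strength parameter z₀ = (a/ℏ)√(2mU₀) = 2.85 × √(2·1·14.3) = 15.24.
A new bound state (alternating even/odd) appears each time z₀ passes a multiple of π/2, so N = ⌊2z₀/π⌋ + 1 = ⌊9.703⌋ + 1 = 10.

N = 10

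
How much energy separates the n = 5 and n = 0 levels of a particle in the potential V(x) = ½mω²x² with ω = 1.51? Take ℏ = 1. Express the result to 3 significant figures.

ΔE = 7.55

E_n = ℏω(n + ½), so ΔE = (5 − 0) ℏω = 5 × 1.51 = 7.550.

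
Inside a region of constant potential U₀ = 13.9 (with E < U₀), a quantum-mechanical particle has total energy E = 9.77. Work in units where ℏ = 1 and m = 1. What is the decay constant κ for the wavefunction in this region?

κ = 2.87

Since E < U₀ the TISE in this region is ψ'' = κ²ψ with κ = √(2m(U₀ − E))/ℏ.
κ = √(2 × 1 × 4.13) = 2.874.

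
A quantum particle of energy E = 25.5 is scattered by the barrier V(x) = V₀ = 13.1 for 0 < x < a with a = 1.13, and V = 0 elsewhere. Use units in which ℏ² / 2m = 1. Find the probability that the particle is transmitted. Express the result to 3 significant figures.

Above the barrier the interior wavenumber is k₂ = √(2m(E − V₀))/ℏ = 3.521, giving phase k₂a = 3.979.
Matching at both interfaces gives T⁻¹ = 1 + V₀² sin²(k₂a) / [4E(E − V₀)] = 1.075, hence T = 0.930.

T = 0.930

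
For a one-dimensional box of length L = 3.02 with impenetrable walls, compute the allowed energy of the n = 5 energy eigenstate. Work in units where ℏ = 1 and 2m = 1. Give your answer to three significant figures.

E = 27.1

Requiring ψ(0) = ψ(L) = 0 quantises k = nπ/L, hence E_n = ℏ²k²/2m = n²π²ℏ²/(2mL²).
E_5 = 5² × π² / (2 × 0.5 × 3.02²) = 27.05.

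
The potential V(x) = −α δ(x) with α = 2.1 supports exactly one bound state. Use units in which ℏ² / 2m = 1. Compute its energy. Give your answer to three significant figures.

The bound state is ψ(x) = √κ e^{−κ|x|}. The derivative jump ψ'(0⁺) − ψ'(0⁻) = −(2mα/ℏ²)ψ(0) fixes κ = mα/ℏ² = 1.050.
Then E = −ℏ²κ²/(2m) = −mα²/(2ℏ²) = -1.103.

E = -1.10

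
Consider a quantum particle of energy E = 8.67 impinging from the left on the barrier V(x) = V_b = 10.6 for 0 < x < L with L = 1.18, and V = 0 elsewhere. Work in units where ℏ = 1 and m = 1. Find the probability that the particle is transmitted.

T = 0.0230

E < V_b: inside the barrier ψ ∝ e^{±κx} with κ = √(2m(V_b − E))/ℏ = 1.965.
κL = 2.318, sinh(κL) = 5.030.
Matching ψ, ψ′ at both faces gives T = [1 + V_b² sinh²(κL) / (4E(V_b − E))]⁻¹ = 1/43.48 = 0.0230.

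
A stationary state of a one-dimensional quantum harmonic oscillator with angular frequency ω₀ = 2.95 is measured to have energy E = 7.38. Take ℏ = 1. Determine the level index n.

Invert E_n = (n + ½)ℏω₀: n = E/ℏω₀ − ½ = 2.002, so n = 2.

n = 2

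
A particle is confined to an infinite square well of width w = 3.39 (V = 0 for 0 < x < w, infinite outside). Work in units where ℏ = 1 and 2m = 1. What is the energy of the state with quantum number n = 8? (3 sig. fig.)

E = 55.0

Requiring ψ(0) = ψ(w) = 0 quantises k = nπ/w, hence E_n = ℏ²k²/2m = n²π²ℏ²/(2mw²).
E_8 = 8² × π² / (2 × 0.5 × 3.39²) = 54.96.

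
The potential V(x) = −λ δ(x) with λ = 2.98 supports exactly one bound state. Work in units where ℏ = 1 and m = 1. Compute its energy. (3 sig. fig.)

E = -4.44

For x ≠ 0 the bound state is ψ ∝ e^{−κ|x|}; integrating the TISE across the delta gives the cusp condition 2κ = 2mλ/ℏ², so κ = 2.980.
Then E = −ℏ²κ²/(2m) = −mλ²/(2ℏ²) = -4.440.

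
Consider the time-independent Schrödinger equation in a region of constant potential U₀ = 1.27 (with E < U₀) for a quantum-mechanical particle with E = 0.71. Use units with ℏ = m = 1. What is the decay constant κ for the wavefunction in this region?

κ = 1.06

Since E < U₀ the TISE in this region is ψ'' = κ²ψ with κ = √(2m(U₀ − E))/ℏ.
κ = √(2 × 1 × 0.56) = 1.058.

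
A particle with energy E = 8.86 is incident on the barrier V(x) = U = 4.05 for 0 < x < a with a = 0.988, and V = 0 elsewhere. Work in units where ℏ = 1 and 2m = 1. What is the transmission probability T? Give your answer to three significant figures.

T = 0.938

E > U: inside the barrier k₂ = √(2m(E − U))/ℏ = 2.193, k₂a = 2.167.
Matching at both interfaces gives T⁻¹ = 1 + U² sin²(k₂a) / [4E(E − U)] = 1.066, hence T = 0.938.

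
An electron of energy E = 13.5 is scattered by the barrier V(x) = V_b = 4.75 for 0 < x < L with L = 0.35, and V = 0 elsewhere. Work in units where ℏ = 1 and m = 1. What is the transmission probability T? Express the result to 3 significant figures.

E > V_b: inside the barrier k₂ = √(2m(E − V_b))/ℏ = 4.183, k₂L = 1.464.
Matching at both interfaces gives T⁻¹ = 1 + V_b² sin²(k₂L) / [4E(E − V_b)] = 1.047, hence T = 0.955.

T = 0.955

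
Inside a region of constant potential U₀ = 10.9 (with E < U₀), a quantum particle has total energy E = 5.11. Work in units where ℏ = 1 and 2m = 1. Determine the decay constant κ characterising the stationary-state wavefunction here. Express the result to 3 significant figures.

κ = 2.41

Since E < U₀ the TISE in this region is ψ'' = κ²ψ with κ = √(2m(U₀ − E))/ℏ.
κ = √(2 × 0.5 × 5.79) = 2.406.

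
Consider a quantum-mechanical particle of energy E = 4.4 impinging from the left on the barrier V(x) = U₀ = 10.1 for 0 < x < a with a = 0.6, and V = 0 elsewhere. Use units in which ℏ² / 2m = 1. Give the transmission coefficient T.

T = 0.201

E < U₀: inside the barrier ψ ∝ e^{±κx} with κ = √(2m(U₀ − E))/ℏ = 2.387.
κa = 1.432, sinh(κa) = 1.975.
Matching ψ, ψ′ at both faces gives T = [1 + U₀² sinh²(κa) / (4E(U₀ − E))]⁻¹ = 1/4.967 = 0.201.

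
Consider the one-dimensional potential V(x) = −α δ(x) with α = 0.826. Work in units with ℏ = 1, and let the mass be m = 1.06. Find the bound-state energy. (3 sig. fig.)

For x ≠ 0 the bound state is ψ ∝ e^{−κ|x|}; integrating the TISE across the delta gives the cusp condition 2κ = 2mα/ℏ², so κ = 0.8756.
Then E = −ℏ²κ²/(2m) = −mα²/(2ℏ²) = -0.3616.

E = -0.362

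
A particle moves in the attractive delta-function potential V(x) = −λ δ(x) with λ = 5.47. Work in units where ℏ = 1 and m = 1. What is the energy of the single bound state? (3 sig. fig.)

For x ≠ 0 the bound state is ψ ∝ e^{−κ|x|}; integrating the TISE across the delta gives the cusp condition 2κ = 2mλ/ℏ², so κ = 5.470.
Then E = −ℏ²κ²/(2m) = −mλ²/(2ℏ²) = -14.96.

E = -15.0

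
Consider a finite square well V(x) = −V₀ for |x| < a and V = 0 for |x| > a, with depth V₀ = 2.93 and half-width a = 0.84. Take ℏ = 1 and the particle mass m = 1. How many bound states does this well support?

N = 2

The dimensionless depth is z₀ = a√(2mV₀)/ℏ = 0.84 × √(5.860) = 2.033.
The even/odd transcendental equations gain one root per π/2 in z₀, giving N = 1 + ⌊2z₀/π⌋ = 1 + ⌊1.295⌋ = 2.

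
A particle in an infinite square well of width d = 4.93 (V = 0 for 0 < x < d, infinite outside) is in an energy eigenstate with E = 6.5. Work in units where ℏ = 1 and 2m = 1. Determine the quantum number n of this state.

n = 4

From E_n = n²π²ℏ²/(2md²) invert to n = √(2md²E)/(πℏ).
n = (4.93/π) × √(2 × 0.5 × 6.5) = 4.001 → n = 4.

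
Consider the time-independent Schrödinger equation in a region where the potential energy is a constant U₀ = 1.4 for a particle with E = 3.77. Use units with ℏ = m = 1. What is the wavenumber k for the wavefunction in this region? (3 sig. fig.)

With E > U₀ the solution is oscillatory, ψ ∝ e^{±ikx} with k = √(2m(E − U₀))/ℏ.
k = √(2 × 1 × 2.37) = 2.177.

k = 2.18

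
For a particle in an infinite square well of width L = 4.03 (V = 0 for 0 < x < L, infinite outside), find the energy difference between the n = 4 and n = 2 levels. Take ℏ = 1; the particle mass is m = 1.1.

ΔE = 3.31

E_n = n²π²ℏ²/(2mL²), so ΔE = (4² − 2²) π²ℏ²/(2mL²).
ΔE = 12 × π² / (2 × 1.1 × 4.03²) = 3.315.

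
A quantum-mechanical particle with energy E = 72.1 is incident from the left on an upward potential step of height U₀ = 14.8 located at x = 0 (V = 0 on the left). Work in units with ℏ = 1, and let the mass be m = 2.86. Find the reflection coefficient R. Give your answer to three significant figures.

R = 0.00329

On each side the TISE gives plane waves with k = √(2m(E − V))/ℏ: k₁ = √(2·2.86·72.1) = 20.31, k₂ = √(2·2.86·57.3) = 18.10.
Continuity of ψ and ψ′ at the step yields the reflection amplitude r = (k₁ − k₂)/(k₁ + k₂) = 0.05738; thus R = |r|² = 0.003292, T = 0.9967.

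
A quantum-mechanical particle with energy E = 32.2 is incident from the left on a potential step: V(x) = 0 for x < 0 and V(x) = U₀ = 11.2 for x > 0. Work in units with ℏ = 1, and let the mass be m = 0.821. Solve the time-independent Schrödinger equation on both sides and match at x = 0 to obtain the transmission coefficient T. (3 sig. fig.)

The wavenumbers are k₁ = √(2mE)/ℏ = 7.271 on the left and k₂ = √(2m(E − U₀))/ℏ = 5.872 on the right.
Matching ψ and ψ′ at x = 0 gives r = (k₁ − k₂)/(k₁ + k₂), so R = r² = 0.01133 and T = 1 − R = 0.9887.

T = 0.989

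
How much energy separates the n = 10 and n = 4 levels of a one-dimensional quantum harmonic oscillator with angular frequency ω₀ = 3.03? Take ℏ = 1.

ΔE = 18.2

E_n = ℏω₀(n + ½), so ΔE = (10 − 4) ℏω₀ = 6 × 3.03 = 18.18.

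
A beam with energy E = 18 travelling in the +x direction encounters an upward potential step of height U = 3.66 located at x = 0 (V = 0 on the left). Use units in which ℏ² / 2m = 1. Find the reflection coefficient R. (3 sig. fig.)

On each side the TISE gives plane waves with k = √(2m(E − V))/ℏ: k₁ = √(2·½·18) = 4.243, k₂ = √(2·½·14.34) = 3.787.
Matching ψ and ψ′ at x = 0 gives r = (k₁ − k₂)/(k₁ + k₂), so R = r² = 0.003223 and T = 1 − R = 0.9968.

R = 0.00322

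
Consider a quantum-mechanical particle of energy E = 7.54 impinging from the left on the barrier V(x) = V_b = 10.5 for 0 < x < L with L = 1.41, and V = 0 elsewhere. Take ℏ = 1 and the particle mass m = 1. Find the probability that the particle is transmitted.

E < V_b: inside the barrier ψ ∝ e^{±κx} with κ = √(2m(V_b − E))/ℏ = 2.433.
κL = 3.431, sinh(κL) = 15.43.
Matching ψ, ψ′ at both faces gives T = [1 + V_b² sinh²(κL) / (4E(V_b − E))]⁻¹ = 1/295.1 = 0.00339.

T = 0.00339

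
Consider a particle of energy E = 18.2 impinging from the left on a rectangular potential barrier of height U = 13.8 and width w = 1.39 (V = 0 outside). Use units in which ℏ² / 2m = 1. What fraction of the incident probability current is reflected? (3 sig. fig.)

R = 0.0290

E > U: inside the barrier k₂ = √(2m(E − U))/ℏ = 2.098, k₂w = 2.916.
Matching at both interfaces gives T⁻¹ = 1 + U² sin²(k₂w) / [4E(E − U)] = 1.030, hence T = 0.971.
R = 1 − T = 0.0290.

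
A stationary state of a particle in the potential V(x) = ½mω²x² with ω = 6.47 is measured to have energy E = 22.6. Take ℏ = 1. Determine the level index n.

E_n = ℏω(n + ½) ⇒ n = E/(ℏω) − ½ = 22.6/6.47 − 0.5 = 2.993 → n = 3.

n = 3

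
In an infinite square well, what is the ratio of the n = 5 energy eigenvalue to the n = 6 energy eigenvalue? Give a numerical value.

E_n = n²π²ℏ²/(2mL²) so the ratio is n₂²/n₁² = 25/36 = 0.694444.

0.694444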